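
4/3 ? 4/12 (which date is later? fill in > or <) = <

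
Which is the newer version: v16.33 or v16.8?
v16.33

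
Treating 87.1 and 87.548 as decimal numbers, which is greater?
87.548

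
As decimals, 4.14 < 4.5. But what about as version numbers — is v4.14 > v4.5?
True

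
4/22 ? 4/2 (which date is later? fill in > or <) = >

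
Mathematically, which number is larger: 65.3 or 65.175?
65.3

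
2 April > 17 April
False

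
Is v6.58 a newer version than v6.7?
Yes. Version numbers are compared segment by segment as integers, not as decimals: minor version 58 > 7, so v6.58 > v6.7 (even though the decimal 6.58 < 6.7).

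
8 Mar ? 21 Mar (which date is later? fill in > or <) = <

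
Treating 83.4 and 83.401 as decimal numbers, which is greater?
83.401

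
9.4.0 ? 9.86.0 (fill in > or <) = <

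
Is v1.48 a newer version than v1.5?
Yes. Version numbers are compared segment by segment as integers, not as decimals: minor version 48 > 5, so v1.48 > v1.5 (even though the decimal 1.48 < 1.5).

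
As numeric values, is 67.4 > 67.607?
False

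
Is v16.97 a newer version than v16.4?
Yes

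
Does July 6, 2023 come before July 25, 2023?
Yes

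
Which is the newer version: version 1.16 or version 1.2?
version 1.16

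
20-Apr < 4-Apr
False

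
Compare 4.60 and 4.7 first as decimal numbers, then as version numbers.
As decimals: 4.60 < 4.7. As versions: v4.60 > v4.7 (minor version 60 > 7).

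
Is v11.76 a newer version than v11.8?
Yes. Version numbers are compared segment by segment as integers, not as decimals: minor version 76 > 8, so v11.76 > v11.8 (even though the decimal 11.76 < 11.8).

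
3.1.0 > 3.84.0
False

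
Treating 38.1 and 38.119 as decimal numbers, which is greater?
38.119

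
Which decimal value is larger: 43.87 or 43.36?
43.87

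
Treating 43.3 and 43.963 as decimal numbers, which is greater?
43.963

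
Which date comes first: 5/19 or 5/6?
5/6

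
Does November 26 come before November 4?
No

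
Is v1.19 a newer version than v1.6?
Yes. Version numbers are compared segment by segment as integers, not as decimals: minor version 19 > 6, so v1.19 > v1.6 (even though the decimal 1.19 < 1.6).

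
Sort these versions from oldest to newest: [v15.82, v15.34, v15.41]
[v15.34, v15.41, v15.82]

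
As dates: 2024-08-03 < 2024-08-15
True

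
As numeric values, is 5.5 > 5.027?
True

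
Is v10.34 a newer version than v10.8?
Yes. Version numbers are compared segment by segment as integers, not as decimals: minor version 34 > 8, so v10.34 > v10.8 (even though the decimal 10.34 < 10.8).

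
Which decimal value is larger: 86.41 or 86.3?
86.41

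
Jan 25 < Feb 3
True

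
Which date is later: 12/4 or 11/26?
12/4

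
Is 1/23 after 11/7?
No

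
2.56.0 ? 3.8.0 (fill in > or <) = <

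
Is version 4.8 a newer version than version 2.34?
Yes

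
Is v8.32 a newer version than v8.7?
Yes. Version numbers are compared segment by segment as integers, not as decimals: minor version 32 > 7, so v8.32 > v8.7 (even though the decimal 8.32 < 8.7).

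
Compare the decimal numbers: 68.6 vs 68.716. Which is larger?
68.716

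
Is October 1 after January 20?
Yes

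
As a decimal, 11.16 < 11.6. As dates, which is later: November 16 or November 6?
November 16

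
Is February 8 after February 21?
No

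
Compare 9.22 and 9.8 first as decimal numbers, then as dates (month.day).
As decimals: 9.22 < 9.8. As dates: 9/22 is later than 9/8 (day 22 > day 8).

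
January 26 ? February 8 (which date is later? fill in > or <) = <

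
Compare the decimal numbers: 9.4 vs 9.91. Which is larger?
9.91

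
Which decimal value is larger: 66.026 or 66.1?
66.1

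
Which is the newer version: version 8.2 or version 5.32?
version 8.2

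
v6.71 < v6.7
False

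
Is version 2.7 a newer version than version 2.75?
No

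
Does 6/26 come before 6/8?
No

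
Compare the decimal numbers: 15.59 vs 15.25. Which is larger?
15.59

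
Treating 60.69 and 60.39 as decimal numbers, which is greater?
60.69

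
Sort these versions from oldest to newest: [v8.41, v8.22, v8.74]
[v8.22, v8.41, v8.74]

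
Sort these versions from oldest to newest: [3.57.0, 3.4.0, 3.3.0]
[3.3.0, 3.4.0, 3.57.0]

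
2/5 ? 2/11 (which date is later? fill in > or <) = <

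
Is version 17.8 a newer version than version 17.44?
No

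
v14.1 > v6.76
True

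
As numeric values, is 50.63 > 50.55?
True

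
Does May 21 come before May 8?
No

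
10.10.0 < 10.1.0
False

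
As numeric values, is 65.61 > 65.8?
False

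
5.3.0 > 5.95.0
False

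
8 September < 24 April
False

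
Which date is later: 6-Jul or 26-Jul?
26-Jul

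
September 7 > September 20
False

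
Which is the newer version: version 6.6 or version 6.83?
version 6.83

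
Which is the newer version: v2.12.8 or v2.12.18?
v2.12.18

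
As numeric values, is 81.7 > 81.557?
True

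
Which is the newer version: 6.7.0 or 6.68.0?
6.68.0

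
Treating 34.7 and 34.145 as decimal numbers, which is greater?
34.7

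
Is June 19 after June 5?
Yes. Day 19 comes after day 5 in June — this is a date comparison, not a decimal one (the decimal 6.19 would be smaller than 6.5).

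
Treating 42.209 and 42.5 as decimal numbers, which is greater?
42.5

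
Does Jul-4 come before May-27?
No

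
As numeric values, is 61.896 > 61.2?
True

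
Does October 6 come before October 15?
Yes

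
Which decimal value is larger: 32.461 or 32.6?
32.6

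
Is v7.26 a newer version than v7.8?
Yes. Version numbers are compared segment by segment as integers, not as decimals: minor version 26 > 8, so v7.26 > v7.8 (even though the decimal 7.26 < 7.8).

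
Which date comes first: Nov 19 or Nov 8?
Nov 8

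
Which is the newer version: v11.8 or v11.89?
v11.89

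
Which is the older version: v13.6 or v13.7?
v13.6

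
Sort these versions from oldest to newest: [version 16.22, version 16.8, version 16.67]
[version 16.8, version 16.22, version 16.67]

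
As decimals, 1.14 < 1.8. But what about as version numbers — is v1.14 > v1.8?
True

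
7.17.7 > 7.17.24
False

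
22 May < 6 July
True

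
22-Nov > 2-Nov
True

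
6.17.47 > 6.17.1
True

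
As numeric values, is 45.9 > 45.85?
True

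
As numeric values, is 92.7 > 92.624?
True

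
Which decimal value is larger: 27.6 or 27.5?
27.6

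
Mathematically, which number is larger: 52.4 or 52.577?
52.577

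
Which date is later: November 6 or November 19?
November 19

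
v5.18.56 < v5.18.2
False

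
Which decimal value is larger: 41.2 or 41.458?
41.458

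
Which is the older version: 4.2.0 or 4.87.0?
4.2.0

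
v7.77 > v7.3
True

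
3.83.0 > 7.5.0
False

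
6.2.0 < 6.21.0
True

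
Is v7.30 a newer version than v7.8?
Yes. Version numbers are compared segment by segment as integers, not as decimals: minor version 30 > 8, so v7.30 > v7.8 (even though the decimal 7.30 < 7.8).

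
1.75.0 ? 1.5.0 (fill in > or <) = >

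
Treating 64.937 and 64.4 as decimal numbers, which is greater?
64.937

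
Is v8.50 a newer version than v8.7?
Yes. Version numbers are compared segment by segment as integers, not as decimals: minor version 50 > 7, so v8.50 > v8.7 (even though the decimal 8.50 < 8.7).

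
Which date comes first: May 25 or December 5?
May 25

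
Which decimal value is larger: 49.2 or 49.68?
49.68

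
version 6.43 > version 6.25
True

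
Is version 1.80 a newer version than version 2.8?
No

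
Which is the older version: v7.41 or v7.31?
v7.31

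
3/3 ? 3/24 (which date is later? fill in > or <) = <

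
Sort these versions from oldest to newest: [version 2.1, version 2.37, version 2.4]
[version 2.1, version 2.4, version 2.37]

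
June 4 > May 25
True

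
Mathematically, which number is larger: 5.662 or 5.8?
5.8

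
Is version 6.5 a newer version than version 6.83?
No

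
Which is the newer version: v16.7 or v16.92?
v16.92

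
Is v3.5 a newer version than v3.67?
No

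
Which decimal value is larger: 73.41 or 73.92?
73.92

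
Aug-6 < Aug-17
True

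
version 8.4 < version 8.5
True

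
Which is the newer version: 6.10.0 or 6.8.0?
6.10.0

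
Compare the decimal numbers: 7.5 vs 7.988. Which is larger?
7.988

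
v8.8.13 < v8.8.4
False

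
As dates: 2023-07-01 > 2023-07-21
False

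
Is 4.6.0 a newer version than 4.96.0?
No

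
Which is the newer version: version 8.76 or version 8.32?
version 8.76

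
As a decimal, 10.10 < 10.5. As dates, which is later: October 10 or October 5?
October 10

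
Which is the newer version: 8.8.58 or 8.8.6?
8.8.58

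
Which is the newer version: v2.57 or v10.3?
v10.3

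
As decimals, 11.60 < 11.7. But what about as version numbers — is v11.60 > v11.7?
True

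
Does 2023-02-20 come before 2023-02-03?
No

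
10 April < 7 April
False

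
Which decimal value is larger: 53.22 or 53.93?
53.93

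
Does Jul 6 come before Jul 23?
Yes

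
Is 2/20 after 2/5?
Yes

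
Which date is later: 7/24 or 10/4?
10/4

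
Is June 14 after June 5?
Yes. Day 14 comes after day 5 in June — this is a date comparison, not a decimal one (the decimal 6.14 would be smaller than 6.5).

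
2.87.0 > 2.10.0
True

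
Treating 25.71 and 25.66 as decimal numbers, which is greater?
25.71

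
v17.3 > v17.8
False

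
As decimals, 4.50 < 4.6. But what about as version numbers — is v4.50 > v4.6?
True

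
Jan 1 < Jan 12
True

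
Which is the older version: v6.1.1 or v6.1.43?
v6.1.1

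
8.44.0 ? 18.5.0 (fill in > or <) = <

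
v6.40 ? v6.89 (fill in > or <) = <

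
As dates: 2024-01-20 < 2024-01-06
False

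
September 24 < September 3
False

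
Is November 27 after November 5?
Yes. Day 27 comes after day 5 in November — this is a date comparison, not a decimal one (the decimal 11.27 would be smaller than 11.5).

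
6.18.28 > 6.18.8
True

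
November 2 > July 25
True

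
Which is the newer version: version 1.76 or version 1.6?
version 1.76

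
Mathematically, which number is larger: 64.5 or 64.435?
64.5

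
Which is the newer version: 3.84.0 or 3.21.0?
3.84.0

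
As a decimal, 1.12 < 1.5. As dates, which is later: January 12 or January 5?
January 12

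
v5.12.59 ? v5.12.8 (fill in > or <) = >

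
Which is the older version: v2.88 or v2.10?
v2.10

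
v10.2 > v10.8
False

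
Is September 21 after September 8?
Yes. Day 21 comes after day 8 in September — this is a date comparison, not a decimal one (the decimal 9.21 would be smaller than 9.8).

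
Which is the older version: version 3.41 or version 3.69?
version 3.41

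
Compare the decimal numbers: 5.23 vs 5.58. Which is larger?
5.58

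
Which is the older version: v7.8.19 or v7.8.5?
v7.8.5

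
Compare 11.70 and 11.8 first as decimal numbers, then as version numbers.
As decimals: 11.70 < 11.8. As versions: v11.70 > v11.8 (minor version 70 > 8).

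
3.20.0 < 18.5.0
True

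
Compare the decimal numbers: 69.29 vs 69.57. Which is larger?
69.57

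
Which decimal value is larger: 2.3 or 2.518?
2.518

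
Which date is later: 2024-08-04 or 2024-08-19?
2024-08-19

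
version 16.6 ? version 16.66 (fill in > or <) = <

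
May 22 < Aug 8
True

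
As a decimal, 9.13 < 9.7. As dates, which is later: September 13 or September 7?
September 13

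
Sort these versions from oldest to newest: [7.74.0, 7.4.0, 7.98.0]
[7.4.0, 7.74.0, 7.98.0]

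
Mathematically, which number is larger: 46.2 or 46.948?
46.948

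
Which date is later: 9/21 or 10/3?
10/3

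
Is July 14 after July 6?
Yes. Day 14 comes after day 6 in July — this is a date comparison, not a decimal one (the decimal 7.14 would be smaller than 7.6).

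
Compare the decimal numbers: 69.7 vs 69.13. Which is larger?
69.7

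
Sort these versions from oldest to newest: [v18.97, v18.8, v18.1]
[v18.1, v18.8, v18.97]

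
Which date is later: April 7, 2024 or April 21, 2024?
April 21, 2024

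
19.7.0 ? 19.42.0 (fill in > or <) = <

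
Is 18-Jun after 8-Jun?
Yes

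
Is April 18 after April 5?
Yes. Day 18 comes after day 5 in April — this is a date comparison, not a decimal one (the decimal 4.18 would be smaller than 4.5).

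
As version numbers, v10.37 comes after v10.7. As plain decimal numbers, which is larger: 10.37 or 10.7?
10.7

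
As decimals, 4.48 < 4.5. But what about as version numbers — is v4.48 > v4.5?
True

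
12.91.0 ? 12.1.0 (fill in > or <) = >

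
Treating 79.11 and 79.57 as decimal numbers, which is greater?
79.57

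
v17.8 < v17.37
True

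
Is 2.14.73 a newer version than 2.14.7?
Yes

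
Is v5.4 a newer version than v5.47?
No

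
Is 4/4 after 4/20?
No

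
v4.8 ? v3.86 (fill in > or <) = >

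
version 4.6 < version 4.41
True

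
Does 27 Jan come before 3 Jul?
Yes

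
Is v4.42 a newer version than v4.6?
Yes. Version numbers are compared segment by segment as integers, not as decimals: minor version 42 > 6, so v4.42 > v4.6 (even though the decimal 4.42 < 4.6).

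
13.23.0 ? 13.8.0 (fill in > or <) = >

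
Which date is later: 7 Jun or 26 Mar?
7 Jun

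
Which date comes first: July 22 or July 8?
July 8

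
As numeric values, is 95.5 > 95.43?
True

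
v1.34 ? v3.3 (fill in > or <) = <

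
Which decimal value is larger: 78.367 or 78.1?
78.367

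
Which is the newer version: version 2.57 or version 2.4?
version 2.57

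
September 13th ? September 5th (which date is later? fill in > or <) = >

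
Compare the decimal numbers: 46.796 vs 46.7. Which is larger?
46.796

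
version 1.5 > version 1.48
False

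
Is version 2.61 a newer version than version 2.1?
Yes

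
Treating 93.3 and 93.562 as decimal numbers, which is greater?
93.562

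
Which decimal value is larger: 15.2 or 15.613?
15.613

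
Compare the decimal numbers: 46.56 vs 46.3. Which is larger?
46.56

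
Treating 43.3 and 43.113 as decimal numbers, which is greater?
43.3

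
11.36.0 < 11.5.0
False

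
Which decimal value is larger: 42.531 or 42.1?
42.531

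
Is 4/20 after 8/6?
No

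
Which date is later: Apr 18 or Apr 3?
Apr 18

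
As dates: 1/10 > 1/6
True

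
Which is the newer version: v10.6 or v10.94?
v10.94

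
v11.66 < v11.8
False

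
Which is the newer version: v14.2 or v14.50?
v14.50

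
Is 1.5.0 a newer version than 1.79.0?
No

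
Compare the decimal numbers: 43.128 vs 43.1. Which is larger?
43.128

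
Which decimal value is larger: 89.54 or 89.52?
89.54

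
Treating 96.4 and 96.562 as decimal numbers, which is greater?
96.562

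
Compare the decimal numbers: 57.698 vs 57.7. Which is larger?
57.7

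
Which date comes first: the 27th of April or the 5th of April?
the 5th of April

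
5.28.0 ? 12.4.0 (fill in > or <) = <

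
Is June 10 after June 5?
Yes. Day 10 comes after day 5 in June — this is a date comparison, not a decimal one (the decimal 6.10 would be smaller than 6.5).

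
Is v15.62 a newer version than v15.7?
Yes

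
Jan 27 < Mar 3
True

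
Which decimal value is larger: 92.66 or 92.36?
92.66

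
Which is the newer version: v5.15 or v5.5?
v5.15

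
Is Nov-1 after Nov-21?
No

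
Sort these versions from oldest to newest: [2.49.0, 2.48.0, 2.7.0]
[2.7.0, 2.48.0, 2.49.0]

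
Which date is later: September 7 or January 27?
September 7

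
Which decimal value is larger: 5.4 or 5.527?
5.527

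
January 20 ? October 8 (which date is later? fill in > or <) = <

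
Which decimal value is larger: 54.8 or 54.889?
54.889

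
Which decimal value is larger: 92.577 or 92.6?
92.6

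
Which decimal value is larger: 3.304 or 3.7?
3.7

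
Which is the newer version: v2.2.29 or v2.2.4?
v2.2.29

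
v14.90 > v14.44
True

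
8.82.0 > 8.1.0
True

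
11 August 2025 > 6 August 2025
True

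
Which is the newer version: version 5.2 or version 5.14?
version 5.14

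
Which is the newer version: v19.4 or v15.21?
v19.4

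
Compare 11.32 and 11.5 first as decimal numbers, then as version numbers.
As decimals: 11.32 < 11.5. As versions: v11.32 > v11.5 (minor version 32 > 5).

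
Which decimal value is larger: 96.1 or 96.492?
96.492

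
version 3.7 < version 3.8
True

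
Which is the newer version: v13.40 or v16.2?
v16.2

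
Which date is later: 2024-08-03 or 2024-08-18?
2024-08-18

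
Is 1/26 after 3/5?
No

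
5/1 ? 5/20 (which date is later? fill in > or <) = <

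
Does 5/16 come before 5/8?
No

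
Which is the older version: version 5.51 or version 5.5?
version 5.5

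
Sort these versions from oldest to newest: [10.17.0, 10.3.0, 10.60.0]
[10.3.0, 10.17.0, 10.60.0]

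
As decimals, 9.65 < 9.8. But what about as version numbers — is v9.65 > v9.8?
True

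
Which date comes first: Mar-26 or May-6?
Mar-26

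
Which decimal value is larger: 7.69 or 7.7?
7.7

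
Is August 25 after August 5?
Yes. Day 25 comes after day 5 in August — this is a date comparison, not a decimal one (the decimal 8.25 would be smaller than 8.5).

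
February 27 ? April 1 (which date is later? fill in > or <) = <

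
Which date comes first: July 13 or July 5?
July 5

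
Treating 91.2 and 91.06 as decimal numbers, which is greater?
91.2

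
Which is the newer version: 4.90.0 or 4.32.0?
4.90.0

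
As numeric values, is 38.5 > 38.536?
False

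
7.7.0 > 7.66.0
False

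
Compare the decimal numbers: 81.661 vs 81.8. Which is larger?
81.8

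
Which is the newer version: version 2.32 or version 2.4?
version 2.32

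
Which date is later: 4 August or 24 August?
24 August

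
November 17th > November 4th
True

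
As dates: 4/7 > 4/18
False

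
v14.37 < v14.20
False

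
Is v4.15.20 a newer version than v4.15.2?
Yes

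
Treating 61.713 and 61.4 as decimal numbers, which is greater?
61.713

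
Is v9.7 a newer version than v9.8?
No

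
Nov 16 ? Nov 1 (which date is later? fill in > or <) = >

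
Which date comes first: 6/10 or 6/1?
6/1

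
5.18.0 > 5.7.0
True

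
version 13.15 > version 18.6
False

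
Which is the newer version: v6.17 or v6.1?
v6.17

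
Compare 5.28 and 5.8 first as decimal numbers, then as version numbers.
As decimals: 5.28 < 5.8. As versions: v5.28 > v5.8 (minor version 28 > 8).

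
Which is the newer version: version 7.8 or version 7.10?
version 7.10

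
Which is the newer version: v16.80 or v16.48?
v16.80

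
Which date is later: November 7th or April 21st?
November 7th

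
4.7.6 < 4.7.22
True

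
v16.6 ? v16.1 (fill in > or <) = >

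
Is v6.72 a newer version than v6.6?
Yes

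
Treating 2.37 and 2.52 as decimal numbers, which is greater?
2.52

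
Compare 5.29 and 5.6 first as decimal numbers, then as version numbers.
As decimals: 5.29 < 5.6. As versions: v5.29 > v5.6 (minor version 29 > 6).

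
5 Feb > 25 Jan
True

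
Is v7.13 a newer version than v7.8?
Yes. Version numbers are compared segment by segment as integers, not as decimals: minor version 13 > 8, so v7.13 > v7.8 (even though the decimal 7.13 < 7.8).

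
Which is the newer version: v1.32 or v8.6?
v8.6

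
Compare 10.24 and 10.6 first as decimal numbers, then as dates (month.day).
As decimals: 10.24 < 10.6. As dates: 10/24 is later than 10/6 (day 24 > day 6).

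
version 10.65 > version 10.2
True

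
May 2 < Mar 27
False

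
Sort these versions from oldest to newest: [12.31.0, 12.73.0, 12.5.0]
[12.5.0, 12.31.0, 12.73.0]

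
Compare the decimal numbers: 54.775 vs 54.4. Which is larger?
54.775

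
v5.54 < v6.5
True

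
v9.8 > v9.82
False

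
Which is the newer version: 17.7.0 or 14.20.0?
17.7.0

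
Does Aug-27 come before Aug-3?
No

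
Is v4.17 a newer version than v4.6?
Yes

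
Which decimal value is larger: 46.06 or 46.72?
46.72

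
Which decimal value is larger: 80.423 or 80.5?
80.5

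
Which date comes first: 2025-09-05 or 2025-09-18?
2025-09-05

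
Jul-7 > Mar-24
True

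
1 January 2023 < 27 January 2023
True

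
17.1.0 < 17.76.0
True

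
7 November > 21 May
True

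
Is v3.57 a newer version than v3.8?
Yes. Version numbers are compared segment by segment as integers, not as decimals: minor version 57 > 8, so v3.57 > v3.8 (even though the decimal 3.57 < 3.8).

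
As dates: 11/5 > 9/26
True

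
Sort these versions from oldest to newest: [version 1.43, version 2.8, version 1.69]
[version 1.43, version 1.69, version 2.8]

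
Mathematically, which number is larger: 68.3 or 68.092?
68.3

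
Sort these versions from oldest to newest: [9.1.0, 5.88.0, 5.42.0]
[5.42.0, 5.88.0, 9.1.0]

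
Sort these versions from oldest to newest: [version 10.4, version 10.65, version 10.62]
[version 10.4, version 10.62, version 10.65]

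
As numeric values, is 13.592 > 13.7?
False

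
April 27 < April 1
False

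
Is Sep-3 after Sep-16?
No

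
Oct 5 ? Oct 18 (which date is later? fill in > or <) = <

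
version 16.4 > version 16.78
False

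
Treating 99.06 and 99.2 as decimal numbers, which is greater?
99.2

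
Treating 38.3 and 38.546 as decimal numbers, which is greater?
38.546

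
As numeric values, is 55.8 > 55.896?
False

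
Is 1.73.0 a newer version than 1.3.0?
Yes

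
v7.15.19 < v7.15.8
False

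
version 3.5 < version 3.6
True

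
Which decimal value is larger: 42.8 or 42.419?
42.8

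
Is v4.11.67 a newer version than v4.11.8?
Yes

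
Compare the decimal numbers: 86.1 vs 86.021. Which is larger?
86.1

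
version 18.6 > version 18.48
False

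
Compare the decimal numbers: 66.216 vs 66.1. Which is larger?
66.216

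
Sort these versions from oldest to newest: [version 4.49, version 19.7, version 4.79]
[version 4.49, version 4.79, version 19.7]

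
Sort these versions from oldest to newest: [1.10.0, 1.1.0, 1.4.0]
[1.1.0, 1.4.0, 1.10.0]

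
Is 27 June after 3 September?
No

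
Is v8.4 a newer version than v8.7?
No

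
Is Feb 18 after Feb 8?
Yes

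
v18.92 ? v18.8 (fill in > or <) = >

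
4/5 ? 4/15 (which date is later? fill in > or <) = <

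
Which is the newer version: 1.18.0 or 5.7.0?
5.7.0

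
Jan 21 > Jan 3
True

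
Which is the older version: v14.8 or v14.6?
v14.6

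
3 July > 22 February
True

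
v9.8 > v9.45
False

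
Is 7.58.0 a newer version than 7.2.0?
Yes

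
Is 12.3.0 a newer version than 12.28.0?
No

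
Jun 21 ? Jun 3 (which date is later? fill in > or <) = >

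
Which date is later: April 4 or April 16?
April 16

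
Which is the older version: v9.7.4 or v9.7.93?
v9.7.4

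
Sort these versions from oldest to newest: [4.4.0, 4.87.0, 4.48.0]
[4.4.0, 4.48.0, 4.87.0]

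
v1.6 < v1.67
True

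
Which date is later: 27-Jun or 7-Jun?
27-Jun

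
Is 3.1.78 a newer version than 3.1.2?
Yes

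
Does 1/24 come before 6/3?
Yes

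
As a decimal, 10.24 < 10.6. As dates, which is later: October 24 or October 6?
October 24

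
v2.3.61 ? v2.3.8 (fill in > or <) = >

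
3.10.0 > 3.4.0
True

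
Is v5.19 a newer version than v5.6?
Yes. Version numbers are compared segment by segment as integers, not as decimals: minor version 19 > 6, so v5.19 > v5.6 (even though the decimal 5.19 < 5.6).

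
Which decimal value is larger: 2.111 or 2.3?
2.3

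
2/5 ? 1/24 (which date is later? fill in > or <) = >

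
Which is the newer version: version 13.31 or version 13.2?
version 13.31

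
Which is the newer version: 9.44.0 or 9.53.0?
9.53.0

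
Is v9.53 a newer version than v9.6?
Yes. Version numbers are compared segment by segment as integers, not as decimals: minor version 53 > 6, so v9.53 > v9.6 (even though the decimal 9.53 < 9.6).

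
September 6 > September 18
False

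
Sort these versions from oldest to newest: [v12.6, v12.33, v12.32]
[v12.6, v12.32, v12.33]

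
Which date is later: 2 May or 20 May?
20 May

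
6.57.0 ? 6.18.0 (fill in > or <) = >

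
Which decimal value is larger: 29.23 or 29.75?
29.75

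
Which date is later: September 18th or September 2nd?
September 18th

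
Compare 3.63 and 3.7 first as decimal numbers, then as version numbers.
As decimals: 3.63 < 3.7. As versions: v3.63 > v3.7 (minor version 63 > 7).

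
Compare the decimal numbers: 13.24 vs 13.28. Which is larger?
13.28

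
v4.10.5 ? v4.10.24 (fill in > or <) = <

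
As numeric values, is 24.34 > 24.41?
False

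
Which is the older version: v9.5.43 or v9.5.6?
v9.5.6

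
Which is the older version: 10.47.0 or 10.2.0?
10.2.0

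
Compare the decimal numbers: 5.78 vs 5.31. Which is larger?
5.78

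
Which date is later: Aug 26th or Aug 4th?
Aug 26th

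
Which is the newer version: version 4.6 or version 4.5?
version 4.6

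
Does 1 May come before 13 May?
Yes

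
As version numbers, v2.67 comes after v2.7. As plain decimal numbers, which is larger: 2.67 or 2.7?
2.7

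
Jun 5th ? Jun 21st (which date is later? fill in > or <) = <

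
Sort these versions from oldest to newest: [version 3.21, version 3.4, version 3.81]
[version 3.4, version 3.21, version 3.81]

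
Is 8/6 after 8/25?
No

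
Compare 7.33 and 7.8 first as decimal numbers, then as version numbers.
As decimals: 7.33 < 7.8. As versions: v7.33 > v7.8 (minor version 33 > 8).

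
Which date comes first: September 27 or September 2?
September 2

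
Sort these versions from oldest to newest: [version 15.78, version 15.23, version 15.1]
[version 15.1, version 15.23, version 15.78]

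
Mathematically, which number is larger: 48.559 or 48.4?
48.559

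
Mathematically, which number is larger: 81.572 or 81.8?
81.8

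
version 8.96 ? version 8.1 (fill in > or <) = >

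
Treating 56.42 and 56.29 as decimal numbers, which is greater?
56.42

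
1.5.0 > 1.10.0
False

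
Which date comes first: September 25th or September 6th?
September 6th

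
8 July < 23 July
True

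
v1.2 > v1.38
False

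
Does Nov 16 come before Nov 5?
No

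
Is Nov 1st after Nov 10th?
No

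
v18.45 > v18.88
False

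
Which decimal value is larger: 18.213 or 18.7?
18.7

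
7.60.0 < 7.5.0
False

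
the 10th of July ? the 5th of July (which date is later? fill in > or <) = >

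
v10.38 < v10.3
False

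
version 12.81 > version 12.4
True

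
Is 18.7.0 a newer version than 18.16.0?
No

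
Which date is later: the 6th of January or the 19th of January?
the 19th of January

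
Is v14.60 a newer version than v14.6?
Yes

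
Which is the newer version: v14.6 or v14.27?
v14.27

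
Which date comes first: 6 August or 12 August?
6 August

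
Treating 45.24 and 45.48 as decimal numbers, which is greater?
45.48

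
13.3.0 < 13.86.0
True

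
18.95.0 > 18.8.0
True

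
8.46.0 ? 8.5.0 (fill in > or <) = >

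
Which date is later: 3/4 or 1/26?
3/4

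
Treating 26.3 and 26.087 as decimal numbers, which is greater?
26.3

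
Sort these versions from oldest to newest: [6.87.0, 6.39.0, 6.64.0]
[6.39.0, 6.64.0, 6.87.0]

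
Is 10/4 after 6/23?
Yes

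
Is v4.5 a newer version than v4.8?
No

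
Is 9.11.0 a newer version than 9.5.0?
Yes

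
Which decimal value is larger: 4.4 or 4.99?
4.99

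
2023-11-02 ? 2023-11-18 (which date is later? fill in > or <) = <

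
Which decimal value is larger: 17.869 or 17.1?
17.869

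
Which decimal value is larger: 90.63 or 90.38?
90.63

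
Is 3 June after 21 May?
Yes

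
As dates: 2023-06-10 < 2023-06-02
False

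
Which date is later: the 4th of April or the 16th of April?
the 16th of April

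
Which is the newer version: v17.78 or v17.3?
v17.78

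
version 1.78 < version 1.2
False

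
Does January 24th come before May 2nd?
Yes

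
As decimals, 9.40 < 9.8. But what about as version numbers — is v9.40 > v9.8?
True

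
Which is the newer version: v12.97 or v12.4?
v12.97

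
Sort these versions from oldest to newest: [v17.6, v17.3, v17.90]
[v17.3, v17.6, v17.90]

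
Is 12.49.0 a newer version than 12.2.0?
Yes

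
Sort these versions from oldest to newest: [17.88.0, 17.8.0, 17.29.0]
[17.8.0, 17.29.0, 17.88.0]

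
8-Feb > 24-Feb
False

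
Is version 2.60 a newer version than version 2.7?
Yes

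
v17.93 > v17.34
True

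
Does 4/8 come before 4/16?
Yes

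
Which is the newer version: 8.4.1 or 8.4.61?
8.4.61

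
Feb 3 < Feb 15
True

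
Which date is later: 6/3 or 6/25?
6/25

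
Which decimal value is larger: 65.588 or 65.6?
65.6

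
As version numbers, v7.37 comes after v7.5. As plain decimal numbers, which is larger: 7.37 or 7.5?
7.5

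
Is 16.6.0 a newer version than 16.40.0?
No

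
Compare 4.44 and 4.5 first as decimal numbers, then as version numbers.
As decimals: 4.44 < 4.5. As versions: v4.44 > v4.5 (minor version 44 > 5).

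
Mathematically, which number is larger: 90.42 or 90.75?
90.75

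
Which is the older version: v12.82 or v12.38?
v12.38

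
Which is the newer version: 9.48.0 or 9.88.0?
9.88.0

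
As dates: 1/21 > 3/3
False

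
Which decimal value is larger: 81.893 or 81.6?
81.893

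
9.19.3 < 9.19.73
True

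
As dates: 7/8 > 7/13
False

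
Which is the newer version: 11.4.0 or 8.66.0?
11.4.0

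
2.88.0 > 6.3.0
False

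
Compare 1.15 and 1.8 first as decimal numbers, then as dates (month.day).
As decimals: 1.15 < 1.8. As dates: 1/15 is later than 1/8 (day 15 > day 8).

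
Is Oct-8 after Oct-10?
No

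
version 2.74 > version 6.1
False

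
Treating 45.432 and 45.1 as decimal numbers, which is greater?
45.432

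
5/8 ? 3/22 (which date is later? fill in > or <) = >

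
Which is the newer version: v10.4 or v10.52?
v10.52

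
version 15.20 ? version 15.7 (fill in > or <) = >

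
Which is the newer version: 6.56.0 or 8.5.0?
8.5.0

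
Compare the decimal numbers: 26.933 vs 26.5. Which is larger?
26.933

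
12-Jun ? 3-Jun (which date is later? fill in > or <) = >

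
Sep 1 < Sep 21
True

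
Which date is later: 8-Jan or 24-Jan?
24-Jan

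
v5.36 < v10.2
True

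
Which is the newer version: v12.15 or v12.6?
v12.15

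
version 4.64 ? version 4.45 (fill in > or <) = >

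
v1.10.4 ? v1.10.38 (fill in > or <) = <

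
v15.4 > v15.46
False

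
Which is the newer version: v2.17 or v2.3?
v2.17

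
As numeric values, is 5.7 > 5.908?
False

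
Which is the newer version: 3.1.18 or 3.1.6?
3.1.18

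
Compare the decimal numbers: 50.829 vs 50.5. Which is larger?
50.829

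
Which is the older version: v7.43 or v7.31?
v7.31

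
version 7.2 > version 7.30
False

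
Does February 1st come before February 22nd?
Yes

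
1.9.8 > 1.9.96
False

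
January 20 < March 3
True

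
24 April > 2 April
True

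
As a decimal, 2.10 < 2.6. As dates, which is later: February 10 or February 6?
February 10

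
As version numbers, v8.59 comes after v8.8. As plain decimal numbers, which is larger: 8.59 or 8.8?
8.8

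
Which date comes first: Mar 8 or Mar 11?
Mar 8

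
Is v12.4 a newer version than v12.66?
No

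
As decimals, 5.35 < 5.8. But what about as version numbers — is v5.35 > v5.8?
True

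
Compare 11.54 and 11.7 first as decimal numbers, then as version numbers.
As decimals: 11.54 < 11.7. As versions: v11.54 > v11.7 (minor version 54 > 7).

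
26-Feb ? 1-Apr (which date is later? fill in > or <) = <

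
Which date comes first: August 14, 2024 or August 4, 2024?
August 4, 2024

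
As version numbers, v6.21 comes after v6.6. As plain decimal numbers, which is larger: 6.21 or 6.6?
6.6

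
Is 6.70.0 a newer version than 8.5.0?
No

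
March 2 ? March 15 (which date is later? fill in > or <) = <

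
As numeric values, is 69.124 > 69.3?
False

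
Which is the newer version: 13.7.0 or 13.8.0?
13.8.0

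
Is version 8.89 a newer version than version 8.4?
Yes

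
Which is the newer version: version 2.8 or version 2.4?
version 2.8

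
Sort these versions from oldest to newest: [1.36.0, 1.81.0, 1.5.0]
[1.5.0, 1.36.0, 1.81.0]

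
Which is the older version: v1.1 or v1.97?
v1.1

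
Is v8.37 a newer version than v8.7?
Yes. Version numbers are compared segment by segment as integers, not as decimals: minor version 37 > 7, so v8.37 > v8.7 (even though the decimal 8.37 < 8.7).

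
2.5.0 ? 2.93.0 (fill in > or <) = <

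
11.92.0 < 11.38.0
False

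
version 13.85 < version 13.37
False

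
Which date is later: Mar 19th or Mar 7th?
Mar 19th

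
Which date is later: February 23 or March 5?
March 5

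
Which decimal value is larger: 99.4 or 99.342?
99.4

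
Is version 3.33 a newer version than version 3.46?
No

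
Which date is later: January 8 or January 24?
January 24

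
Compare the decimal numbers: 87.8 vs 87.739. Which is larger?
87.8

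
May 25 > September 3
False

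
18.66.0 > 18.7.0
True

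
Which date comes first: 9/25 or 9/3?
9/3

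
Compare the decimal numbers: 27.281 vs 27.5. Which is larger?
27.5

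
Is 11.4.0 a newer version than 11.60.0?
No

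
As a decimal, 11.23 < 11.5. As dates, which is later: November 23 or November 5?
November 23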